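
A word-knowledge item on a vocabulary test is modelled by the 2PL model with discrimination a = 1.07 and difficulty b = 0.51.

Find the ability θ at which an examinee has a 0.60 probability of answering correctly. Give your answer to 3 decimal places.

P(θ) = 1 / (1 + exp(−a(θ − b)))
logit = ln(0.6000/0.4000) = 0.4055
θ = b + logit/(a) = 0.51 + 0.4055/1.0700 = 0.8889

0.889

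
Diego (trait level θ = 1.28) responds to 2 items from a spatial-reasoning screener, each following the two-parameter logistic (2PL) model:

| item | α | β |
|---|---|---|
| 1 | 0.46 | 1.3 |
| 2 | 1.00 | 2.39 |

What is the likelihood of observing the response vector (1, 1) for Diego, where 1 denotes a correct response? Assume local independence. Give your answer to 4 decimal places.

P(θ) = 1 / (1 + exp(−α(θ − β)))
P_1 = 1/(1+e^{0.0092}) = 0.4977
P_2 = 1/(1+e^{1.1100}) = 0.2479
L = P_1 × P_2 = 0.4977 × 0.2479 = 0.12337

0.1234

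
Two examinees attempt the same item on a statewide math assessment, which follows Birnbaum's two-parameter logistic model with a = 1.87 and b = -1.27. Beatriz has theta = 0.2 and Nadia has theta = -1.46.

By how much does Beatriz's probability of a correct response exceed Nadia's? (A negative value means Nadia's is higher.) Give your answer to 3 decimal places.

P(theta) = 1 / (1 + exp(−a(theta − b)))
P(Beatriz) = 0.9399  [exponent 2.7489]
P(Nadia) = 0.4121  [exponent -0.3553]
Difference = 0.9399 − 0.4121 = 0.5278

0.528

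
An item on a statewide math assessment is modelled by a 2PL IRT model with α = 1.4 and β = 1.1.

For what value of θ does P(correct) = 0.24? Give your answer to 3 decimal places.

P(θ) = 1 / (1 + exp(−α(θ − β)))
logit = ln(0.2400/0.7600) = -1.1527
θ = β + logit/(α) = 1.1 + (-1.1527)/1.4000 = 0.2767

0.277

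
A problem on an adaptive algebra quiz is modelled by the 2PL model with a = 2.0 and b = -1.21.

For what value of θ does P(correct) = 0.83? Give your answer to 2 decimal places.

P(θ) = 1 / (1 + exp(−a(θ − b)))
logit = ln(0.8300/0.1700) = 1.5856
θ = b + logit/(a) = -1.21 + 1.5856/2.0000 = -0.4172

-0.42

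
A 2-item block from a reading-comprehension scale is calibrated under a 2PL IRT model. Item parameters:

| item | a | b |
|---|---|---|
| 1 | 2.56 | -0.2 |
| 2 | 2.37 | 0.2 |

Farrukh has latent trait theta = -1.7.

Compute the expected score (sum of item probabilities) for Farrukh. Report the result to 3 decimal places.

P(theta) = 1 / (1 + exp(−a(theta − b)))
P_1 = 1/(1+e^{3.8400}) = 0.0210
P_2 = 1/(1+e^{4.5030}) = 0.0110
E[score] = 0.0210 + 0.0110 = 0.0320

0.032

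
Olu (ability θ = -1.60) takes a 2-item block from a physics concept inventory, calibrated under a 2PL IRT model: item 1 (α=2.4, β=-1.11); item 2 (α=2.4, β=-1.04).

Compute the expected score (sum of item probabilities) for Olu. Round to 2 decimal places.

0.44

P(θ) = 1 / (1 + exp(−α(θ − β)))
P_1 = 1/(1+e^{1.1760}) = 0.2358
P_2 = 1/(1+e^{1.3440}) = 0.2069
E[score] = 0.2358 + 0.2069 = 0.4426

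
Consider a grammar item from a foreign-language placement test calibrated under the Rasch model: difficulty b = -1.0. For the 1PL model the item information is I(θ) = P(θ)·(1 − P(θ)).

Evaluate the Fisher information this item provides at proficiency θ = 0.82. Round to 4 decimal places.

P = 1/(1+e^{-1.8200}) = 0.8606
P(1−P) = 0.8606 × 0.1394 = 0.1200
I = P(1−P) = 0.11999

0.1200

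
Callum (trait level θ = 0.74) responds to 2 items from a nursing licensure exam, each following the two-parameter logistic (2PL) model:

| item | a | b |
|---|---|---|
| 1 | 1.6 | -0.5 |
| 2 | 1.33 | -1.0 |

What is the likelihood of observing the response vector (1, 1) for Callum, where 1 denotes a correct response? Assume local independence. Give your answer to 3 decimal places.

0.800

P(θ) = 1 / (1 + exp(−a(θ − b)))
P_1 = 1/(1+e^{-1.9840}) = 0.8791
P_2 = 1/(1+e^{-2.3142}) = 0.9100
L = P_1 × P_2 = 0.8791 × 0.9100 = 0.80003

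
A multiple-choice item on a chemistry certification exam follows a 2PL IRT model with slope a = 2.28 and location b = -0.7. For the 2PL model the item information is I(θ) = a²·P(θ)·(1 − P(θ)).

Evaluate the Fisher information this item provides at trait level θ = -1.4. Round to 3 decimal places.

P = 1/(1+e^{1.5960}) = 0.1685
P(1−P) = 0.1685 × 0.8315 = 0.1401
I = a² × P(1−P) = 2.28² × 0.1401 = 0.72848

0.728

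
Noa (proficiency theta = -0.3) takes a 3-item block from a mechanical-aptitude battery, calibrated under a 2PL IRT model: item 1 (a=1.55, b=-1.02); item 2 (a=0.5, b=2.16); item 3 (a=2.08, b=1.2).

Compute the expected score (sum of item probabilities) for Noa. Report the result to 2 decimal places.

P(theta) = 1 / (1 + exp(−a(theta − b)))
P_1 = 1/(1+e^{-1.1160}) = 0.7532
P_2 = 1/(1+e^{1.2300}) = 0.2262
P_3 = 1/(1+e^{3.1200}) = 0.0423
E[score] = 0.7532 + 0.2262 + 0.0423 = 1.0217

1.02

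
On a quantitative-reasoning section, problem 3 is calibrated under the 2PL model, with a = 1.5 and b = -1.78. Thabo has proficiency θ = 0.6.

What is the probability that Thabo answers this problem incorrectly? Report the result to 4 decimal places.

0.0274

P(θ) = 1 / (1 + exp(−a(θ − b)))
Exponent: 1.5 × (0.6 − (-1.78)) = 3.5700
1/(1 + e^{-3.5700}) = 0.9726
P(incorrect) = 1 − 0.9726 = 0.0274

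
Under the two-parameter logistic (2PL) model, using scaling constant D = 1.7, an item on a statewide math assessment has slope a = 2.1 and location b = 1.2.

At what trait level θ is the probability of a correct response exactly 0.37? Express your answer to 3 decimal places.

P(θ) = 1 / (1 + exp(−D·a(θ − b)))
logit = ln(0.3700/0.6300) = -0.5322
θ = b + logit/(1.7·a) = 1.2 + (-0.5322)/3.5700 = 1.0509

1.051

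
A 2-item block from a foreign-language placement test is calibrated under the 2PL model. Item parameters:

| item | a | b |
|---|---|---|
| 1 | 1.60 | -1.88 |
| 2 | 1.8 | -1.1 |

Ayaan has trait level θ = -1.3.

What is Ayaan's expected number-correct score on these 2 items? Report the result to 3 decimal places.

1.128

P(θ) = 1 / (1 + exp(−a(θ − b)))
P_1 = 1/(1+e^{-0.9280}) = 0.7167
P_2 = 1/(1+e^{0.3600}) = 0.4110
E[score] = 0.7167 + 0.4110 = 1.1276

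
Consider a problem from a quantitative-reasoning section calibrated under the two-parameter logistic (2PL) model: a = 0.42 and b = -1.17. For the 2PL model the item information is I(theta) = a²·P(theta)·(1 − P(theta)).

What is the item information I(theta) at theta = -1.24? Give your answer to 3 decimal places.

0.044

P = 1/(1+e^{0.0294}) = 0.4927
P(1−P) = 0.4927 × 0.5073 = 0.2499
I = a² × P(1−P) = 0.42² × 0.2499 = 0.04409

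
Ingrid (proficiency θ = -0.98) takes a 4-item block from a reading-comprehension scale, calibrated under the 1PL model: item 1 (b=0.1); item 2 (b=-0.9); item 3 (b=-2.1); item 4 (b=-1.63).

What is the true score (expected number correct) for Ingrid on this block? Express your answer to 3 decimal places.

P(θ) = 1 / (1 + exp(−(θ − b)))
P_1 = 1/(1+e^{1.0800}) = 0.2535
P_2 = 1/(1+e^{0.0800}) = 0.4800
P_3 = 1/(1+e^{-1.1200}) = 0.7540
P_4 = 1/(1+e^{-0.6500}) = 0.6570
E[score] = 0.2535 + 0.4800 + 0.7540 + 0.6570 = 2.1445

2.145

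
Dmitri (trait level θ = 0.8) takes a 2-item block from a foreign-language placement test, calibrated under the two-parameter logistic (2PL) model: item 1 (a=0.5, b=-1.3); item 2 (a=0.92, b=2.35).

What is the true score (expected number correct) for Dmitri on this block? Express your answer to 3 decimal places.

P(θ) = 1 / (1 + exp(−a(θ − b)))
P_1 = 1/(1+e^{-1.0500}) = 0.7408
P_2 = 1/(1+e^{1.4260}) = 0.1937
E[score] = 0.7408 + 0.1937 = 0.9345

0.934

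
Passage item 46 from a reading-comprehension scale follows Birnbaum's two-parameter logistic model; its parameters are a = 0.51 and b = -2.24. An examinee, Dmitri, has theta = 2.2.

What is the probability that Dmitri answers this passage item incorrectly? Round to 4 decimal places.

P(theta) = 1 / (1 + exp(−a(theta − b)))
Exponent: 0.51 × (2.2 − (-2.24)) = 2.2644
1/(1 + e^{-2.2644}) = 0.9059
P(incorrect) = 1 − 0.9059 = 0.0941

0.0941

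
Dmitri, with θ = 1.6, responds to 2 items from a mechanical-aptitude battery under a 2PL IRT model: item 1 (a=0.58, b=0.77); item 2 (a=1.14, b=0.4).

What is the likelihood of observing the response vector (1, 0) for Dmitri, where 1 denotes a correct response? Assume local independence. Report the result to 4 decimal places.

0.1254

P(θ) = 1 / (1 + exp(−a(θ − b)))
P_1 = 1/(1+e^{-0.4814}) = 0.6181
P_2 = 1/(1+e^{-1.3680}) = 0.7971
L = P_1 × (1−P_2) = 0.6181 × 0.2029 = 0.12543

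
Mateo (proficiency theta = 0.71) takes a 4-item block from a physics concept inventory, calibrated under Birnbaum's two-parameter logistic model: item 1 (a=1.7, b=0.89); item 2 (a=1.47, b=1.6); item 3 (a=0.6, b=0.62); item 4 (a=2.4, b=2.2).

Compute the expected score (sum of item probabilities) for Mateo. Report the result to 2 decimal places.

1.18

P(theta) = 1 / (1 + exp(−a(theta − b)))
P_1 = 1/(1+e^{0.3060}) = 0.4241
P_2 = 1/(1+e^{1.3083}) = 0.2128
P_3 = 1/(1+e^{-0.0540}) = 0.5135
P_4 = 1/(1+e^{3.5760}) = 0.0272
E[score] = 0.4241 + 0.2128 + 0.5135 + 0.0272 = 1.1776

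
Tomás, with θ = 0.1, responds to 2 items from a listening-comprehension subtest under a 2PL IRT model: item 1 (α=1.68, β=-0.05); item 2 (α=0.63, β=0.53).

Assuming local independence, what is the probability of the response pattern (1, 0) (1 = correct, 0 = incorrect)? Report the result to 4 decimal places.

P(θ) = 1 / (1 + exp(−α(θ − β)))
P_1 = 1/(1+e^{-0.2520}) = 0.5627
P_2 = 1/(1+e^{0.2709}) = 0.4327
L = P_1 × (1−P_2) = 0.5627 × 0.5673 = 0.31921

0.3192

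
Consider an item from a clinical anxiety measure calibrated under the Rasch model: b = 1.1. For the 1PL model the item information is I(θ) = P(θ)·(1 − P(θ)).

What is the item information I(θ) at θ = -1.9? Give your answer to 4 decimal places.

P = 1/(1+e^{3.0000}) = 0.0474
P(1−P) = 0.0474 × 0.9526 = 0.0452
I = P(1−P) = 0.04518

0.0452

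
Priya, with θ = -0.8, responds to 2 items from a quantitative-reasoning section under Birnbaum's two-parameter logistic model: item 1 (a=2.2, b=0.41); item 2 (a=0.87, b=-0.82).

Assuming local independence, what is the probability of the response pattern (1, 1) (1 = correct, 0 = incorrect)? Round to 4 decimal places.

P(θ) = 1 / (1 + exp(−a(θ − b)))
P_1 = 1/(1+e^{2.6620}) = 0.0653
P_2 = 1/(1+e^{-0.0174}) = 0.5043
L = P_1 × P_2 = 0.0653 × 0.5043 = 0.03291

0.0329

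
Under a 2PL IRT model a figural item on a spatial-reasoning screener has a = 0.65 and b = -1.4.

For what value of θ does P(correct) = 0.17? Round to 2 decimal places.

P(θ) = 1 / (1 + exp(−a(θ − b)))
logit = ln(0.1700/0.8300) = -1.5856
θ = b + logit/(a) = -1.4 + (-1.5856)/0.6500 = -3.8394

-3.84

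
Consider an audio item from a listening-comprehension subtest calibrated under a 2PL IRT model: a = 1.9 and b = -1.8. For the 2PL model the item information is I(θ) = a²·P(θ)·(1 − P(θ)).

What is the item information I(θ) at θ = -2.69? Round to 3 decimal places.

0.474

P = 1/(1+e^{1.6910}) = 0.1556
P(1−P) = 0.1556 × 0.8444 = 0.1314
I = a² × P(1−P) = 1.9² × 0.1314 = 0.47442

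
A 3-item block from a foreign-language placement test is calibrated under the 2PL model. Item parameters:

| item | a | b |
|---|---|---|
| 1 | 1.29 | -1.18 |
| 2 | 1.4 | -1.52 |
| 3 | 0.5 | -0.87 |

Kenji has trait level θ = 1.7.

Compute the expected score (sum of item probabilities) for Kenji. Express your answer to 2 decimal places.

P(θ) = 1 / (1 + exp(−a(θ − b)))
P_1 = 1/(1+e^{-3.7152}) = 0.9762
P_2 = 1/(1+e^{-4.5080}) = 0.9891
P_3 = 1/(1+e^{-1.2850}) = 0.7833
E[score] = 0.9762 + 0.9891 + 0.7833 = 2.7486

2.75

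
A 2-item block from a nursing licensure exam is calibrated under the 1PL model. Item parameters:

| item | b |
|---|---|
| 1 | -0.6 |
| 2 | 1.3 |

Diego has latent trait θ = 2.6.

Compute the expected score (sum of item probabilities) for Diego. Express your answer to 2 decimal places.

1.75

P(θ) = 1 / (1 + exp(−(θ − b)))
P_1 = 1/(1+e^{-3.2000}) = 0.9608
P_2 = 1/(1+e^{-1.3000}) = 0.7858
E[score] = 0.9608 + 0.7858 = 1.7467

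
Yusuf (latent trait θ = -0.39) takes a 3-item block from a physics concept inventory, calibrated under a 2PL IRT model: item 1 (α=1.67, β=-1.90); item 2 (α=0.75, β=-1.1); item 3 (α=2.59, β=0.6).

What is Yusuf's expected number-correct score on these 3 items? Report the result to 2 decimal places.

P(θ) = 1 / (1 + exp(−α(θ − β)))
P_1 = 1/(1+e^{-2.5217}) = 0.9256
P_2 = 1/(1+e^{-0.5325}) = 0.6301
P_3 = 1/(1+e^{2.5641}) = 0.0715
E[score] = 0.9256 + 0.6301 + 0.0715 = 1.6272

1.63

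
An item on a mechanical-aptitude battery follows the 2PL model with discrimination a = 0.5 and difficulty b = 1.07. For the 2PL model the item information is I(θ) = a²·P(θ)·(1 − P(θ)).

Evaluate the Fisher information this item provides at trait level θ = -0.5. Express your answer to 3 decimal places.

0.054

P = 1/(1+e^{0.7850}) = 0.3132
P(1−P) = 0.3132 × 0.6868 = 0.2151
I = a² × P(1−P) = 0.5² × 0.2151 = 0.05378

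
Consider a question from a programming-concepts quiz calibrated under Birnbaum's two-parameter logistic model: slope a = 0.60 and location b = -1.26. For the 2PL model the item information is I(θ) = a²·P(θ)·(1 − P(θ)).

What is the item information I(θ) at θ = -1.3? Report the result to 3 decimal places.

0.090

P = 1/(1+e^{0.0240}) = 0.4940
P(1−P) = 0.4940 × 0.5060 = 0.2500
I = a² × P(1−P) = 0.60² × 0.2500 = 0.08999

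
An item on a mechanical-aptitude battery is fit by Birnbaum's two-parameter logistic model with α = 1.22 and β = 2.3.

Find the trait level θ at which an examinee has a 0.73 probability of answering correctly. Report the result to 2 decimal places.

3.12

P(θ) = 1 / (1 + exp(−α(θ − β)))
logit = ln(0.7300/0.2700) = 0.9946
θ = β + logit/(α) = 2.3 + 0.9946/1.2200 = 3.1153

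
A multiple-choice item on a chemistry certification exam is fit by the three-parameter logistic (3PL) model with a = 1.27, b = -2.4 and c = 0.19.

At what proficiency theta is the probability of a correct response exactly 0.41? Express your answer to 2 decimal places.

-3.18

P(theta) = c + (1 − c) · 1 / (1 + exp(−a(theta − b)))
Remove guessing floor: (0.41 − 0.19)/(1 − 0.19) = 0.2716
logit = ln(0.2716/0.7284) = -0.9865
theta = b + logit/(a) = -2.4 + (-0.9865)/1.2700 = -3.1768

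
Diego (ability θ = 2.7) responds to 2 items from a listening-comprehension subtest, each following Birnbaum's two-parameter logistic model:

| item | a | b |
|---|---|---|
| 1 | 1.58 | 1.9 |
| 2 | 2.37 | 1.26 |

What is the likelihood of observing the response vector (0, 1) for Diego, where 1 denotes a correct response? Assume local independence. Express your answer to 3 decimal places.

P(θ) = 1 / (1 + exp(−a(θ − b)))
P_1 = 1/(1+e^{-1.2640}) = 0.7797
P_2 = 1/(1+e^{-3.4128}) = 0.9681
L = (1−P_1) × P_2 = 0.2203 × 0.9681 = 0.21326

0.213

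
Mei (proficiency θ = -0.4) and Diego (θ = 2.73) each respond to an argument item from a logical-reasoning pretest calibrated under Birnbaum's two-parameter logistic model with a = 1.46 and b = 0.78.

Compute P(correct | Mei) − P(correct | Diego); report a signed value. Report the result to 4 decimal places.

P(θ) = 1 / (1 + exp(−a(θ − b)))
P(Mei) = 0.1515  [exponent -1.7228]
P(Diego) = 0.9452  [exponent 2.8470]
Difference = 0.1515 − 0.9452 = -0.7937

-0.7937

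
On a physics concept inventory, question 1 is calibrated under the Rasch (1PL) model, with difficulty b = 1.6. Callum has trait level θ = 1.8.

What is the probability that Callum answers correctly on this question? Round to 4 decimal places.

P(θ) = 1 / (1 + exp(−(θ − b)))
Exponent: (1.8 − 1.6) = 0.2000
1/(1 + e^{-0.2000}) = 0.5498
P = 0.5498

0.5498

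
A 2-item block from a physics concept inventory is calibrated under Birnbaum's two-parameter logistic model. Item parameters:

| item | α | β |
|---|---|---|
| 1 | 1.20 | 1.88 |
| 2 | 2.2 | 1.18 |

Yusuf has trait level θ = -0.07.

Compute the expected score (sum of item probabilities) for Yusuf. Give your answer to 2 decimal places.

0.15

P(θ) = 1 / (1 + exp(−α(θ − β)))
P_1 = 1/(1+e^{2.3400}) = 0.0879
P_2 = 1/(1+e^{2.7500}) = 0.0601
E[score] = 0.0879 + 0.0601 = 0.1480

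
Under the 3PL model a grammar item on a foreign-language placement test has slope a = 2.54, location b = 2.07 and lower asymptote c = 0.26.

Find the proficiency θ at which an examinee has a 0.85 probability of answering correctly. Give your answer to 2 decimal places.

2.61

P(θ) = c + (1 − c) · 1 / (1 + exp(−a(θ − b)))
Remove guessing floor: (0.85 − 0.26)/(1 − 0.26) = 0.7973
logit = ln(0.7973/0.2027) = 1.3695
θ = b + logit/(a) = 2.07 + 1.3695/2.5400 = 2.6092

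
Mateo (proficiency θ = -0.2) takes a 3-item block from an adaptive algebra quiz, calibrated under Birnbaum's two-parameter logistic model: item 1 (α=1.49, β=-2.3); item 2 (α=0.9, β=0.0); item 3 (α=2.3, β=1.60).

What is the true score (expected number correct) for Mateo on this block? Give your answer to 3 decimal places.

P(θ) = 1 / (1 + exp(−α(θ − β)))
P_1 = 1/(1+e^{-3.1290}) = 0.9581
P_2 = 1/(1+e^{0.1800}) = 0.4551
P_3 = 1/(1+e^{4.1400}) = 0.0157
E[score] = 0.9581 + 0.4551 + 0.0157 = 1.4289

1.429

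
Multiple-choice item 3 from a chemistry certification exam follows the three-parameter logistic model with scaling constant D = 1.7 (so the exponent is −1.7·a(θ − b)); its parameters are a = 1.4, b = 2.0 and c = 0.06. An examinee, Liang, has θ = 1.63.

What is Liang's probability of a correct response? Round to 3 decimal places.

P(θ) = c + (1 − c) · 1 / (1 + exp(−D·a(θ − b)))
Exponent: 1.7 × 1.4 × (1.63 − 2.0) = -0.8806
1/(1 + e^{0.8806}) = 0.2931
P = 0.06 + 0.94 × 0.2931 = 0.3355

0.335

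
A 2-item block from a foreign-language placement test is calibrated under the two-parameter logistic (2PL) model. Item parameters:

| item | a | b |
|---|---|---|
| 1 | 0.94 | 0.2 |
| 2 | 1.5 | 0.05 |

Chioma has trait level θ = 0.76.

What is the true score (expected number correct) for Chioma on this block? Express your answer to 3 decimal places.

P(θ) = 1 / (1 + exp(−a(θ − b)))
P_1 = 1/(1+e^{-0.5264}) = 0.6286
P_2 = 1/(1+e^{-1.0650}) = 0.7436
E[score] = 0.6286 + 0.7436 = 1.3723

1.372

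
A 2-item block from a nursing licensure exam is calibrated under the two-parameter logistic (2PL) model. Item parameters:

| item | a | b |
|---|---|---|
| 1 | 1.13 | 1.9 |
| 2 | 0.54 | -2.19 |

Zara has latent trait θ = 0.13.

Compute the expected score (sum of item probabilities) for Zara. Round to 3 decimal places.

0.897

P(θ) = 1 / (1 + exp(−a(θ − b)))
P_1 = 1/(1+e^{2.0001}) = 0.1192
P_2 = 1/(1+e^{-1.2528}) = 0.7778
E[score] = 0.1192 + 0.7778 = 0.8970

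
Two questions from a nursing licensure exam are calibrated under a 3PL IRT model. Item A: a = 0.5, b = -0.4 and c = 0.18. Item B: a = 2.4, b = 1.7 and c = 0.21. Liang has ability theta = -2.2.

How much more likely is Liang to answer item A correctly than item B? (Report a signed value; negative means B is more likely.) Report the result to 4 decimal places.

P(theta) = c + (1 − c) · 1 / (1 + exp(−a(theta − b)))
P_A = 0.4170
P_B = 0.2101
P_A − P_B = 0.2070

0.2070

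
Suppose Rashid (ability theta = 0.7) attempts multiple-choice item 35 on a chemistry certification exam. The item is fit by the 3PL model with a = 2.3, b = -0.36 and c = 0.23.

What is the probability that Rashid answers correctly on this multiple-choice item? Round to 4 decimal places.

0.9382

P(theta) = c + (1 − c) · 1 / (1 + exp(−a(theta − b)))
Exponent: 2.3 × (0.7 − (-0.36)) = 2.4380
1/(1 + e^{-2.4380}) = 0.9197
P = 0.23 + 0.77 × 0.9197 = 0.9382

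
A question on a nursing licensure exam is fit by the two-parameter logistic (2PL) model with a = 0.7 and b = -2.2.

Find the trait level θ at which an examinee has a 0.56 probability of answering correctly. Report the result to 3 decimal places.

-1.855

P(θ) = 1 / (1 + exp(−a(θ − b)))
logit = ln(0.5600/0.4400) = 0.2412
θ = b + logit/(a) = -2.2 + 0.2412/0.7000 = -1.8555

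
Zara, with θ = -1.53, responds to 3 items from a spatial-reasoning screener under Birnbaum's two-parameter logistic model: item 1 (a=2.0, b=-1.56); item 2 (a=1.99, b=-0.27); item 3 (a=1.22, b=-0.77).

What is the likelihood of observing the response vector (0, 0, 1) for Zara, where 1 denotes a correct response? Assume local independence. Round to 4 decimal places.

P(θ) = 1 / (1 + exp(−a(θ − b)))
P_1 = 1/(1+e^{-0.0600}) = 0.5150
P_2 = 1/(1+e^{2.5074}) = 0.0753
P_3 = 1/(1+e^{0.9272}) = 0.2835
L = (1−P_1) × (1−P_2) × P_3 = 0.4850 × 0.9247 × 0.2835 = 0.12714

0.1271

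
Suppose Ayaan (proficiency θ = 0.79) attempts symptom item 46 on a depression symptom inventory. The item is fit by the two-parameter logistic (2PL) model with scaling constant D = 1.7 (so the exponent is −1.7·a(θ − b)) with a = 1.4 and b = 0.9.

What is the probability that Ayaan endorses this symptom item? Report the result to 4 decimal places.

0.4349

P(θ) = 1 / (1 + exp(−D·a(θ − b)))
Exponent: 1.7 × 1.4 × (0.79 − 0.9) = -0.2618
1/(1 + e^{0.2618}) = 0.4349
P = 0.4349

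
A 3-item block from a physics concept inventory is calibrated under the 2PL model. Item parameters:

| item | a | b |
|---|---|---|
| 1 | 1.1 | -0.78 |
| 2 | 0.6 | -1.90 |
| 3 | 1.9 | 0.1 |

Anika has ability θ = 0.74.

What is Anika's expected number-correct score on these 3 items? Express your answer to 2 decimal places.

2.44

P(θ) = 1 / (1 + exp(−a(θ − b)))
P_1 = 1/(1+e^{-1.6720}) = 0.8418
P_2 = 1/(1+e^{-1.5840}) = 0.8298
P_3 = 1/(1+e^{-1.2160}) = 0.7714
E[score] = 0.8418 + 0.8298 + 0.7714 = 2.4430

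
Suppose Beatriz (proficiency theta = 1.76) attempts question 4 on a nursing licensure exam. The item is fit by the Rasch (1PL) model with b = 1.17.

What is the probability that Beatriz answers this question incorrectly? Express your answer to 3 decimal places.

P(theta) = 1 / (1 + exp(−(theta − b)))
Exponent: (1.76 − 1.17) = 0.5900
1/(1 + e^{-0.5900}) = 0.6434
P = 0.6434
P(incorrect) = 1 − 0.6434 = 0.3566

0.357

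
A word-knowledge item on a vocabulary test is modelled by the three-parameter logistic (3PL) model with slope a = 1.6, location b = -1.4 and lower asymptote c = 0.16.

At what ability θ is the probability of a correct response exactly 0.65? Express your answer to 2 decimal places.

P(θ) = c + (1 − c) · 1 / (1 + exp(−a(θ − b)))
Remove guessing floor: (0.65 − 0.16)/(1 − 0.16) = 0.5833
logit = ln(0.5833/0.4167) = 0.3365
θ = b + logit/(a) = -1.4 + 0.3365/1.6000 = -1.1897

-1.19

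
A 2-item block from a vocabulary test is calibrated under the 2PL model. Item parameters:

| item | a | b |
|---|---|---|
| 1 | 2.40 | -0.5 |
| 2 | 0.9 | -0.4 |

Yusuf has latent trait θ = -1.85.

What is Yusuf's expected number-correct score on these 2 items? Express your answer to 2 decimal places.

P(θ) = 1 / (1 + exp(−a(θ − b)))
P_1 = 1/(1+e^{3.2400}) = 0.0377
P_2 = 1/(1+e^{1.3050}) = 0.2133
E[score] = 0.0377 + 0.2133 = 0.2510

0.25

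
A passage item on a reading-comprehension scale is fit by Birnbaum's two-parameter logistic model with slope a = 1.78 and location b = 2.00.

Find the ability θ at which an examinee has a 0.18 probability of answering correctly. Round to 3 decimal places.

P(θ) = 1 / (1 + exp(−a(θ − b)))
logit = ln(0.1800/0.8200) = -1.5163
θ = b + logit/(a) = 2.00 + (-1.5163)/1.7800 = 1.1481

1.148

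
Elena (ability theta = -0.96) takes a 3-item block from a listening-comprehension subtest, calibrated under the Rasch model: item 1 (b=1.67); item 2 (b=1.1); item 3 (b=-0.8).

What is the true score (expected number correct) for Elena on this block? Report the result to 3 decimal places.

P(theta) = 1 / (1 + exp(−(theta − b)))
P_1 = 1/(1+e^{2.6300}) = 0.0672
P_2 = 1/(1+e^{2.0600}) = 0.1130
P_3 = 1/(1+e^{0.1600}) = 0.4601
E[score] = 0.0672 + 0.1130 + 0.4601 = 0.6404

0.640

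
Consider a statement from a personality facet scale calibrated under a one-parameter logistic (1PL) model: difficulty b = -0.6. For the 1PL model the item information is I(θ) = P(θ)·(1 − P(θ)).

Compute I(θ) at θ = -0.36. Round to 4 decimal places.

0.2464

P = 1/(1+e^{-0.2400}) = 0.5597
P(1−P) = 0.5597 × 0.4403 = 0.2464
I = P(1−P) = 0.24643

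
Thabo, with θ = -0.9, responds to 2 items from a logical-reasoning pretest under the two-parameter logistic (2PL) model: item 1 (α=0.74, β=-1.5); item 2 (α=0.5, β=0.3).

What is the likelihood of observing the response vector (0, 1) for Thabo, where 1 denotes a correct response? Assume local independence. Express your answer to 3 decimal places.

0.138

P(θ) = 1 / (1 + exp(−α(θ − β)))
P_1 = 1/(1+e^{-0.4440}) = 0.6092
P_2 = 1/(1+e^{0.6000}) = 0.3543
L = (1−P_1) × P_2 = 0.3908 × 0.3543 = 0.13847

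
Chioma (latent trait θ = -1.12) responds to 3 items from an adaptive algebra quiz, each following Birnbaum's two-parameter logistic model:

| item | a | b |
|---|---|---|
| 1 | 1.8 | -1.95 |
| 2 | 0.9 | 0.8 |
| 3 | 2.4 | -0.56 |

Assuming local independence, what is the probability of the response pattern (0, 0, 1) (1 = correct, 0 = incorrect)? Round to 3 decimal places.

P(θ) = 1 / (1 + exp(−a(θ − b)))
P_1 = 1/(1+e^{-1.4940}) = 0.8167
P_2 = 1/(1+e^{1.7280}) = 0.1508
P_3 = 1/(1+e^{1.3440}) = 0.2069
L = (1−P_1) × (1−P_2) × P_3 = 0.1833 × 0.8492 × 0.2069 = 0.03220

0.032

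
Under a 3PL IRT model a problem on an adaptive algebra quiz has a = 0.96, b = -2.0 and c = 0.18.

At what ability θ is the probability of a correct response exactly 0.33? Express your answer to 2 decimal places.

-3.56

P(θ) = c + (1 − c) · 1 / (1 + exp(−a(θ − b)))
Remove guessing floor: (0.33 − 0.18)/(1 − 0.18) = 0.1829
logit = ln(0.1829/0.8171) = -1.4966
θ = b + logit/(a) = -2.0 + (-1.4966)/0.9600 = -3.5590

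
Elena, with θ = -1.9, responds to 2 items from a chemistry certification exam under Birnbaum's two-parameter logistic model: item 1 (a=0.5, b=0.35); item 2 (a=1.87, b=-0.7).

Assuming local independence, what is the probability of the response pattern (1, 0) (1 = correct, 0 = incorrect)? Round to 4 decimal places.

0.2216

P(θ) = 1 / (1 + exp(−a(θ − b)))
P_1 = 1/(1+e^{1.1250}) = 0.2451
P_2 = 1/(1+e^{2.2440}) = 0.0959
L = P_1 × (1−P_2) = 0.2451 × 0.9041 = 0.22159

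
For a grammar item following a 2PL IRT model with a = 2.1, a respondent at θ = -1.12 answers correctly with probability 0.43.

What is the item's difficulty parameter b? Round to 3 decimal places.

P(θ) = 1 / (1 + exp(−a(θ − b)))
logit(0.43) = ln(0.43/0.57) = -0.2819
b = θ − logit/(a) = -1.12 − (-0.2819)/2.1000 = -0.9858

-0.986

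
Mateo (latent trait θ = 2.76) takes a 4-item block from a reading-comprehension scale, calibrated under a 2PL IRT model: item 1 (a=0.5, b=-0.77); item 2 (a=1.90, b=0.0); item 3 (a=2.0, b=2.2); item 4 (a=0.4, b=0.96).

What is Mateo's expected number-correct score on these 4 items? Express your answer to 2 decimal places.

P(θ) = 1 / (1 + exp(−a(θ − b)))
P_1 = 1/(1+e^{-1.7650}) = 0.8538
P_2 = 1/(1+e^{-5.2440}) = 0.9947
P_3 = 1/(1+e^{-1.1200}) = 0.7540
P_4 = 1/(1+e^{-0.7200}) = 0.6726
E[score] = 0.8538 + 0.9947 + 0.7540 + 0.6726 = 3.2752

3.28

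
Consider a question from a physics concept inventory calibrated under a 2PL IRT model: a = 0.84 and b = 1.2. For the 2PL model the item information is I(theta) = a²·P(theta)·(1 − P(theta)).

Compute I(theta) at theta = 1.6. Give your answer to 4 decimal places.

P = 1/(1+e^{-0.3360}) = 0.5832
P(1−P) = 0.5832 × 0.4168 = 0.2431
I = a² × P(1−P) = 0.84² × 0.2431 = 0.17151

0.1715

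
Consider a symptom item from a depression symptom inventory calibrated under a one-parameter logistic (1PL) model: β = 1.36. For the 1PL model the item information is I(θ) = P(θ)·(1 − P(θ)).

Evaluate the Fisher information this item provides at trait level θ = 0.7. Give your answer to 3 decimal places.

P = 1/(1+e^{0.6600}) = 0.3407
P(1−P) = 0.3407 × 0.6593 = 0.2246
I = P(1−P) = 0.22464

0.225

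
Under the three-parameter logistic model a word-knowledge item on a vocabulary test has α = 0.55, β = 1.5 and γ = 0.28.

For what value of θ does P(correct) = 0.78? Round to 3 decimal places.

2.993

P(θ) = γ + (1 − γ) · 1 / (1 + exp(−α(θ − β)))
Remove guessing floor: (0.78 − 0.28)/(1 − 0.28) = 0.6944
logit = ln(0.6944/0.3056) = 0.8210
θ = β + logit/(α) = 1.5 + 0.8210/0.5500 = 2.9927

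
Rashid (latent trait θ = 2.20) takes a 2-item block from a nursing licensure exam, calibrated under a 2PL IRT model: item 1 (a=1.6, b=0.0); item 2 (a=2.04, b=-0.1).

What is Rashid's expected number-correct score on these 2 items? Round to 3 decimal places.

1.962

P(θ) = 1 / (1 + exp(−a(θ − b)))
P_1 = 1/(1+e^{-3.5200}) = 0.9713
P_2 = 1/(1+e^{-4.6920}) = 0.9909
E[score] = 0.9713 + 0.9909 = 1.9622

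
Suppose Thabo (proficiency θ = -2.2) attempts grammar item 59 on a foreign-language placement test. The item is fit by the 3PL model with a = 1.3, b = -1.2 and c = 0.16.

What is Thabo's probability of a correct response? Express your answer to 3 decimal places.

P(θ) = c + (1 − c) · 1 / (1 + exp(−a(θ − b)))
Exponent: 1.3 × (-2.2 − (-1.2)) = -1.3000
1/(1 + e^{1.3000}) = 0.2142
P = 0.16 + 0.84 × 0.2142 = 0.3399

0.340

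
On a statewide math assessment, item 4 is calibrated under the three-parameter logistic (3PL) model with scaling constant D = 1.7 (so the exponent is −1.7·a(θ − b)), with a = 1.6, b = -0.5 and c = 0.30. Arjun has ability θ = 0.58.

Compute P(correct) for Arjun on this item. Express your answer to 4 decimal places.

0.9648

P(θ) = c + (1 − c) · 1 / (1 + exp(−D·a(θ − b)))
Exponent: 1.7 × 1.6 × (0.58 − (-0.5)) = 2.9376
1/(1 + e^{-2.9376}) = 0.9497
P = 0.30 + 0.70 × 0.9497 = 0.9648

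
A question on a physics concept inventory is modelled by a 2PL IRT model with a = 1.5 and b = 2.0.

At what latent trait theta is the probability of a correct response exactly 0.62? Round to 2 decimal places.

2.33

P(theta) = 1 / (1 + exp(−a(theta − b)))
logit = ln(0.6200/0.3800) = 0.4895
theta = b + logit/(a) = 2.0 + 0.4895/1.5000 = 2.3264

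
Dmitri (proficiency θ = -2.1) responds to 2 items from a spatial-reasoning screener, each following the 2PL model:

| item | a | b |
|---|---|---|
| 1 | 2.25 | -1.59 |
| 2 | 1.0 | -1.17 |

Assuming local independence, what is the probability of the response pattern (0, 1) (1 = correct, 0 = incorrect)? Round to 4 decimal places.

P(θ) = 1 / (1 + exp(−a(θ − b)))
P_1 = 1/(1+e^{1.1475}) = 0.2409
P_2 = 1/(1+e^{0.9300}) = 0.2829
L = (1−P_1) × P_2 = 0.7591 × 0.2829 = 0.21476

0.2148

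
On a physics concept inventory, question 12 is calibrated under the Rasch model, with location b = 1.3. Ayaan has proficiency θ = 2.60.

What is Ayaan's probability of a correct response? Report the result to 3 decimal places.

P(θ) = 1 / (1 + exp(−(θ − b)))
Exponent: (2.60 − 1.3) = 1.3000
1/(1 + e^{-1.3000}) = 0.7858
P = 0.7858

0.786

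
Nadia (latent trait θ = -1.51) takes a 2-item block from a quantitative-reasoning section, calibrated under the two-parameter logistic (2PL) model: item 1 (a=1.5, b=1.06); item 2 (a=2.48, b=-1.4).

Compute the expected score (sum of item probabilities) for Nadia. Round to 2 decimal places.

0.45

P(θ) = 1 / (1 + exp(−a(θ − b)))
P_1 = 1/(1+e^{3.8550}) = 0.0207
P_2 = 1/(1+e^{0.2728}) = 0.4322
E[score] = 0.0207 + 0.4322 = 0.4530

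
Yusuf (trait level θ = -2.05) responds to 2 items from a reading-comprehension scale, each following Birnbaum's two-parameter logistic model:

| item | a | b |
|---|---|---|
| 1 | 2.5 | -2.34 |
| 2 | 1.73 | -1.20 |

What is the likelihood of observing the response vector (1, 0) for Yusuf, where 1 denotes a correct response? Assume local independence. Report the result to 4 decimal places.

P(θ) = 1 / (1 + exp(−a(θ − b)))
P_1 = 1/(1+e^{-0.7250}) = 0.6737
P_2 = 1/(1+e^{1.4705}) = 0.1869
L = P_1 × (1−P_2) = 0.6737 × 0.8131 = 0.54781

0.5478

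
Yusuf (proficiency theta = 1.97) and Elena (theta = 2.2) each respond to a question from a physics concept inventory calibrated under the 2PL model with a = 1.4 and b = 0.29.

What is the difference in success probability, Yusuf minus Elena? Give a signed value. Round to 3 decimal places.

P(theta) = 1 / (1 + exp(−a(theta − b)))
P(Yusuf) = 0.9131  [exponent 2.3520]
P(Elena) = 0.9355  [exponent 2.6740]
Difference = 0.9131 − 0.9355 = -0.0224

-0.022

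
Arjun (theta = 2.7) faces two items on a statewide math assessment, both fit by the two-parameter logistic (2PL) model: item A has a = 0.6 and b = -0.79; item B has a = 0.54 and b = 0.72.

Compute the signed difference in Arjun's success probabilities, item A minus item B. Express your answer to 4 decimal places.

0.1459

P(theta) = 1 / (1 + exp(−a(theta − b)))
P_A = 0.8903
P_B = 0.7444
P_A − P_B = 0.1459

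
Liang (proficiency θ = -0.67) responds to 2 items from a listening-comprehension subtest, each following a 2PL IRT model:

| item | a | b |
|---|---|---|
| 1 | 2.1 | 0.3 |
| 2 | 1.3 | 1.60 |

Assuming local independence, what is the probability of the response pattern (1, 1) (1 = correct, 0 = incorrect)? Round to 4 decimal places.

0.0057

P(θ) = 1 / (1 + exp(−a(θ − b)))
P_1 = 1/(1+e^{2.0370}) = 0.1154
P_2 = 1/(1+e^{2.9510}) = 0.0497
L = P_1 × P_2 = 0.1154 × 0.0497 = 0.00573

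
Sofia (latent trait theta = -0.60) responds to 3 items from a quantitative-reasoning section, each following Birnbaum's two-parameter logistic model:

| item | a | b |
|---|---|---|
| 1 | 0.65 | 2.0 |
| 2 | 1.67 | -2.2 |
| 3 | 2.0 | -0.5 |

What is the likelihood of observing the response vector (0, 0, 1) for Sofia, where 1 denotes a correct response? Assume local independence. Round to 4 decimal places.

0.0246

P(theta) = 1 / (1 + exp(−a(theta − b)))
P_1 = 1/(1+e^{1.6900}) = 0.1558
P_2 = 1/(1+e^{-2.6720}) = 0.9354
P_3 = 1/(1+e^{0.2000}) = 0.4502
L = (1−P_1) × (1−P_2) × P_3 = 0.8442 × 0.0646 × 0.4502 = 0.02457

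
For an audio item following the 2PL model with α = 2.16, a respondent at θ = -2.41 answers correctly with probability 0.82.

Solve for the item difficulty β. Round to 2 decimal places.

P(θ) = 1 / (1 + exp(−α(θ − β)))
logit(0.82) = ln(0.82/0.18) = 1.5163
β = θ − logit/(α) = -2.41 − 1.5163/2.1600 = -3.1120

-3.11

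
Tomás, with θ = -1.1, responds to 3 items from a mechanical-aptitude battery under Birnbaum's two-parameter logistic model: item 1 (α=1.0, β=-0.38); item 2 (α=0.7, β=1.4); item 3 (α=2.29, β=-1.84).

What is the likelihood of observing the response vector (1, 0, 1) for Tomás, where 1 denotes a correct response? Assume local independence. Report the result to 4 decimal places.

P(θ) = 1 / (1 + exp(−α(θ − β)))
P_1 = 1/(1+e^{0.7200}) = 0.3274
P_2 = 1/(1+e^{1.7500}) = 0.1480
P_3 = 1/(1+e^{-1.6946}) = 0.8448
L = P_1 × (1−P_2) × P_3 = 0.3274 × 0.8520 × 0.8448 = 0.23564

0.2356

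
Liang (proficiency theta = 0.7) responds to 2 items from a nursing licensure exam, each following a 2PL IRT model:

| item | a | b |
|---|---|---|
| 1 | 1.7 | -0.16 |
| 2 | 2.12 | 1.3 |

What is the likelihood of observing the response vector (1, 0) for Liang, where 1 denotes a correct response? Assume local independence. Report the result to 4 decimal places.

P(theta) = 1 / (1 + exp(−a(theta − b)))
P_1 = 1/(1+e^{-1.4620}) = 0.8118
P_2 = 1/(1+e^{1.2720}) = 0.2189
L = P_1 × (1−P_2) = 0.8118 × 0.7811 = 0.63411

0.6341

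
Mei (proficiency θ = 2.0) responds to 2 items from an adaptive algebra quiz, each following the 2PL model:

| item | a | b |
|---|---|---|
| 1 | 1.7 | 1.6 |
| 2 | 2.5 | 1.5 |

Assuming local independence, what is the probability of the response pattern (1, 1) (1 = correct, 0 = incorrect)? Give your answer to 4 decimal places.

P(θ) = 1 / (1 + exp(−a(θ − b)))
P_1 = 1/(1+e^{-0.6800}) = 0.6637
P_2 = 1/(1+e^{-1.2500}) = 0.7773
L = P_1 × P_2 = 0.6637 × 0.7773 = 0.51592

0.5159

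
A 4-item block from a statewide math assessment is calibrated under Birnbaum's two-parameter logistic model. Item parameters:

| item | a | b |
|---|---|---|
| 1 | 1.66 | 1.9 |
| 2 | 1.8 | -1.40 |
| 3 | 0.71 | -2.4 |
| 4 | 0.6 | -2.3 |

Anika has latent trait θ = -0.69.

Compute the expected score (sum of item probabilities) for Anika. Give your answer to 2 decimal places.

2.29

P(θ) = 1 / (1 + exp(−a(θ − b)))
P_1 = 1/(1+e^{4.2994}) = 0.0134
P_2 = 1/(1+e^{-1.2780}) = 0.7821
P_3 = 1/(1+e^{-1.2141}) = 0.7710
P_4 = 1/(1+e^{-0.9660}) = 0.7243
E[score] = 0.0134 + 0.7821 + 0.7710 + 0.7243 = 2.2908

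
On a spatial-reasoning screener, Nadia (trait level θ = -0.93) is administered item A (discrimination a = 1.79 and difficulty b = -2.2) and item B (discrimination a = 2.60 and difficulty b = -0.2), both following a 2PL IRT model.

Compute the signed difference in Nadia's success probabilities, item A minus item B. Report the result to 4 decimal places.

0.7763

P(θ) = 1 / (1 + exp(−a(θ − b)))
P_A = 0.9066
P_B = 0.1303
P_A − P_B = 0.7763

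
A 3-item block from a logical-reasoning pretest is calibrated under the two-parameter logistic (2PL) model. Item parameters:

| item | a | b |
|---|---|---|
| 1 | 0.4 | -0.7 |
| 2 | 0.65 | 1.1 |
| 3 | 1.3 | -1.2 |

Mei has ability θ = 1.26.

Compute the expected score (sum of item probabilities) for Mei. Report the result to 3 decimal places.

P(θ) = 1 / (1 + exp(−a(θ − b)))
P_1 = 1/(1+e^{-0.7840}) = 0.6865
P_2 = 1/(1+e^{-0.1040}) = 0.5260
P_3 = 1/(1+e^{-3.1980}) = 0.9608
E[score] = 0.6865 + 0.5260 + 0.9608 = 2.1733

2.173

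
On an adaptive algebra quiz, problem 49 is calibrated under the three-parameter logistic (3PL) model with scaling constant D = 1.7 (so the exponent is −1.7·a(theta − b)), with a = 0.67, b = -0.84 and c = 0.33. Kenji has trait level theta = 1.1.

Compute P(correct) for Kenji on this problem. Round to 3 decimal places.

P(theta) = c + (1 − c) · 1 / (1 + exp(−D·a(theta − b)))
Exponent: 1.7 × 0.67 × (1.1 − (-0.84)) = 2.2097
1/(1 + e^{-2.2097}) = 0.9011
P = 0.33 + 0.67 × 0.9011 = 0.9337

0.934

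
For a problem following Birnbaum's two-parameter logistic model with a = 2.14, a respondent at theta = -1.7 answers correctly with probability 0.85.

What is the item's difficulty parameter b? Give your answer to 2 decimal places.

-2.51

P(theta) = 1 / (1 + exp(−a(theta − b)))
logit(0.85) = ln(0.85/0.15) = 1.7346
b = theta − logit/(a) = -1.7 − 1.7346/2.1400 = -2.5106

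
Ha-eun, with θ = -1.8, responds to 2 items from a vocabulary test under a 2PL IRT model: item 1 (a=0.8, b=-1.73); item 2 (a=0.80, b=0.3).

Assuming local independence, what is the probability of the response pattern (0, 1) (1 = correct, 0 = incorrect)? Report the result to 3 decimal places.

P(θ) = 1 / (1 + exp(−a(θ − b)))
P_1 = 1/(1+e^{0.0560}) = 0.4860
P_2 = 1/(1+e^{1.6800}) = 0.1571
L = (1−P_1) × P_2 = 0.5140 × 0.1571 = 0.08075

0.081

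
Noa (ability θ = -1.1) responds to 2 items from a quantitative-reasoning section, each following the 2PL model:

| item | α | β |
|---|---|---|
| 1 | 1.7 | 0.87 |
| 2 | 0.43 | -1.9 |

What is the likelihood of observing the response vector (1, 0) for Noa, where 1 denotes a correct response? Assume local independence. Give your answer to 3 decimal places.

P(θ) = 1 / (1 + exp(−α(θ − β)))
P_1 = 1/(1+e^{3.3490}) = 0.0339
P_2 = 1/(1+e^{-0.3440}) = 0.5852
L = P_1 × (1−P_2) = 0.0339 × 0.4148 = 0.01407

0.014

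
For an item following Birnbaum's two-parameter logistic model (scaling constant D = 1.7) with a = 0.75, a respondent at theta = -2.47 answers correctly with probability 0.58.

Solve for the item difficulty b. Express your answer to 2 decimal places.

P(theta) = 1 / (1 + exp(−D·a(theta − b)))
logit(0.58) = ln(0.58/0.42) = 0.3228
b = theta − logit/(1.7·a) = -2.47 − 0.3228/1.2750 = -2.7232

-2.72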